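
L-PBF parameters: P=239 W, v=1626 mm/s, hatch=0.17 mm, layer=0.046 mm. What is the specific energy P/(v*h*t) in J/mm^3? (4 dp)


Build rate = 1626 * 0.17 * 0.046 = 12.71532 mm^3/s
SE = 239 / 12.71532 = 18.7962 J/mm^3


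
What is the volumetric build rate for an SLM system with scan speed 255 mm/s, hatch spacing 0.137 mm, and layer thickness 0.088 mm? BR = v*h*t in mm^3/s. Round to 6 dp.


Rate = 255 * 0.137 * 0.088 = 3.07428 mm^3/s


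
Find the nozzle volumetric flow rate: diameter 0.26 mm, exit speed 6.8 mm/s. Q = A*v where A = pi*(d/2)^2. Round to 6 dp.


A = pi*(0.26/2)^2 = 0.05309292 mm^2
Q = 0.05309292 * 6.8 = 0.361032 mm^3/s


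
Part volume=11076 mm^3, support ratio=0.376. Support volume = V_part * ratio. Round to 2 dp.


V_support = 11076 * 0.376 = 4164.58 mm^3


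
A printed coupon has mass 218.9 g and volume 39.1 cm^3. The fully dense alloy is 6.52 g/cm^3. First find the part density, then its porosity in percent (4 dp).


rho_part = 218.9 / 39.1 = 5.59846547 g/cm^3
Porosity = (1 - 5.59846547/6.52)*100 = 14.134 %


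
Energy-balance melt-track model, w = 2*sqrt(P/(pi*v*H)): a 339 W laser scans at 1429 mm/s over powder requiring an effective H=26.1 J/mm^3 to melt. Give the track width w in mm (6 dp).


w = 2*sqrt(339/(pi*1429*26.1)) = 0.107577 mm


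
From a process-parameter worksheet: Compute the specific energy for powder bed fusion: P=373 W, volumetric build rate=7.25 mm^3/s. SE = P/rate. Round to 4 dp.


SE = 373 / 7.25 = 51.4483 J/mm^3


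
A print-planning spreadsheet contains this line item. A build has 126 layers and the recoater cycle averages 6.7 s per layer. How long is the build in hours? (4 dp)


t = 126 * 6.7 / 3600 = 0.2345 hrs


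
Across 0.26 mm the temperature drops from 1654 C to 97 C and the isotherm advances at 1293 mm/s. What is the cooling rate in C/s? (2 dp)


G = (1654-97)/0.26 = 5988.46153846 C/mm
CR = 5988.46153846 * 1293 = 7743080.77 C/s


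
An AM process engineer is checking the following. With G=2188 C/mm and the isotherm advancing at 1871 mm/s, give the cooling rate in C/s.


CR = 2188 * 1871 = 4093748 C/s


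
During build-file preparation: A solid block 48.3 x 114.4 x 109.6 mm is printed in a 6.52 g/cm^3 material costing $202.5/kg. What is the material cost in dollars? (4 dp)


V = 48.3 * 114.4 * 109.6 = 605596.992 mm^3 = 605.596992 cm^3
Mass = 605.596992 * 6.52 / 1000 = 3.94849239 kg
Cost = 3.94849239 * 202.5 = 799.5697 $


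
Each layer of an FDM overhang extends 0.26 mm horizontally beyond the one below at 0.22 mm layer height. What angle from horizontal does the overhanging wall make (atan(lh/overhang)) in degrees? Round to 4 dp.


angle = atan(0.22/0.26) = 40.2364 degrees


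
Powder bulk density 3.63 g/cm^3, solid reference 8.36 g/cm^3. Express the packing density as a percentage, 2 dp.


Packing = (3.63/8.36)*100 = 43.42 %


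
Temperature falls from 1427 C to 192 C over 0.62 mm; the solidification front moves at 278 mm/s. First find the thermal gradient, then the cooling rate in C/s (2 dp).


G = (1427-192)/0.62 = 1991.93548387 C/mm
CR = 1991.93548387 * 278 = 553758.06 C/s


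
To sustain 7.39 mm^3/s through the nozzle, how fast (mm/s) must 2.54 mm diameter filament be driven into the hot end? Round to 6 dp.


A = pi*(2.54/2)^2 = 5.067075
v = 7.39 / 5.067075 = 1.458435 mm/s


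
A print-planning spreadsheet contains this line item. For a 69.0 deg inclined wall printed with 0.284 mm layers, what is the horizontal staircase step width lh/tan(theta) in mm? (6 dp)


step = 0.284 / tan(69.0) = 0.109017 mm


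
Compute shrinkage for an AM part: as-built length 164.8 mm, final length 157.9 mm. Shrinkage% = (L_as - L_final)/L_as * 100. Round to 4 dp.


Shrinkage = ((164.8-157.9)/164.8)*100 = 4.1869 %


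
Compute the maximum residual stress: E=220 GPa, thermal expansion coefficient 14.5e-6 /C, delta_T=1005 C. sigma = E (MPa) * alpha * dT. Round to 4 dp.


sigma = 220*1000 * 14.5e-6 * 1005 = 3205.95 MPa


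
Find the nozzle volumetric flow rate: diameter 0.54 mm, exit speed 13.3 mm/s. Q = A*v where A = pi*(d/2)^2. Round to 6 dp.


A = pi*(0.54/2)^2 = 0.2290221 mm^2
Q = 0.2290221 * 13.3 = 3.045994 mm^3/s


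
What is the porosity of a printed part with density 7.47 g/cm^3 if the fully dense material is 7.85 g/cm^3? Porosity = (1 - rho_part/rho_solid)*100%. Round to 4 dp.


Porosity = (1-7.47/7.85)*100 = 4.8408 %


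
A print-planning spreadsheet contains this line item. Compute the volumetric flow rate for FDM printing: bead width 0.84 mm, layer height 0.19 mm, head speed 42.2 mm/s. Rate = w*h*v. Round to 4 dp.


Rate = 0.84 * 0.19 * 42.2 = 6.7351 mm^3/s


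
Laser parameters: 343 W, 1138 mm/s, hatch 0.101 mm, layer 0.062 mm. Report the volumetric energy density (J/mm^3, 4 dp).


E = 343 / (1138*0.101*0.062) = 48.1325 J/mm^3


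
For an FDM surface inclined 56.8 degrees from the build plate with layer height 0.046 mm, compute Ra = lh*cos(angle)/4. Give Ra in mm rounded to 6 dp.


Ra = 0.046 * cos(56.8) / 4 = 0.006297 mm


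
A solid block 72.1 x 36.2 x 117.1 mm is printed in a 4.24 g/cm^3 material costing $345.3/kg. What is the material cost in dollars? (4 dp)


V = 72.1 * 36.2 * 117.1 = 305633.342 mm^3 = 305.633342 cm^3
Mass = 305.633342 * 4.24 / 1000 = 1.29588537 kg
Cost = 1.29588537 * 345.3 = 447.4692 $


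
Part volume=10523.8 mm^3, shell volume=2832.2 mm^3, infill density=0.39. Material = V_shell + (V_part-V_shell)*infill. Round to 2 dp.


V_infill = (10523.8 - 2832.2) * 0.39 = 2999.72
V_total = 2832.2 + 2999.72 = 5831.92 mm^3


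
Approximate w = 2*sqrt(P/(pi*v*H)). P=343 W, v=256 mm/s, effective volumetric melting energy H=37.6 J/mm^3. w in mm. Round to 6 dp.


w = 2*sqrt(343/(pi*256*37.6)) = 0.213004 mm


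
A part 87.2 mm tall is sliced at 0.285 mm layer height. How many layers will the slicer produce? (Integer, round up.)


Layers = ceil(87.2/0.285) = 306


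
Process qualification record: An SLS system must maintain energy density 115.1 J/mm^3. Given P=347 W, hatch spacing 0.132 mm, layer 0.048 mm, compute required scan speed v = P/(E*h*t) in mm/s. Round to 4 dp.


v = 347 / (115.1*0.132*0.048) = 475.8159 mm/s


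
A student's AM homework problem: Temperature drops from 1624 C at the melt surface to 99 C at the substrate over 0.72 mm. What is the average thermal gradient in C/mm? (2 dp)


G = (1624-99)/0.72 = 2118.06 C/mm


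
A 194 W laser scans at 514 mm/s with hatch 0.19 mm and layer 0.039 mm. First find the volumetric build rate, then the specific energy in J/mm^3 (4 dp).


Build rate = 514 * 0.19 * 0.039 = 3.80874 mm^3/s
SE = 194 / 3.80874 = 50.9355 J/mm^3


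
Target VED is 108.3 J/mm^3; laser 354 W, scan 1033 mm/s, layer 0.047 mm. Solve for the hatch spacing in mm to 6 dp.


h = 354 / (108.3*1033*0.047) = 0.067325 mm


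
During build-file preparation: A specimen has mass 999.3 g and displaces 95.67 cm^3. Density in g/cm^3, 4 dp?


rho = 999.3 / 95.67 = 10.4453 g/cm^3


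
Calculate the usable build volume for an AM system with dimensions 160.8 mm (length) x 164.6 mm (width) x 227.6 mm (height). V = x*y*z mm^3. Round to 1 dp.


V = 160.8 * 164.6 * 227.6 = 6024044.0 mm^3


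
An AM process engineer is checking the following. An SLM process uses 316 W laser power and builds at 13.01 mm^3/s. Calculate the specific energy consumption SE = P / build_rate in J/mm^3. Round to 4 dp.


SE = 316 / 13.01 = 24.289 J/mm^3


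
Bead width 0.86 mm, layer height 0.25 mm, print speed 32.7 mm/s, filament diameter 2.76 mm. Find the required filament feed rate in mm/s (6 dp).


Q = 0.86 * 0.25 * 32.7 = 7.0305 mm^3/s
A_fil = pi*(2.76/2)^2 = 5.98284905 mm^2
v_feed = 7.0305 / 5.98284905 = 1.175109 mm/s


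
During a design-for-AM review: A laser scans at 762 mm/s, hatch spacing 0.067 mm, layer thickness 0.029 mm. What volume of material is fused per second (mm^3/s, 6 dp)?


Rate = 762 * 0.067 * 0.029 = 1.480566 mm^3/s


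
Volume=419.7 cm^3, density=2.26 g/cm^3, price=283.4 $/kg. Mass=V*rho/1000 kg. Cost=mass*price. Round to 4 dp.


Mass = 419.7*2.26/1000 = 0.948522 kg
Cost = 0.948522 * 283.4 = 268.8111 $


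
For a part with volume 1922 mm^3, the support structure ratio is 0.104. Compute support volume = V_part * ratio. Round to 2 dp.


V_support = 1922 * 0.104 = 199.89 mm^3


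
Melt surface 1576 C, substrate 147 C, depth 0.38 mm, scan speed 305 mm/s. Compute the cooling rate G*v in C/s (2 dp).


G = (1576-147)/0.38 = 3760.52631579 C/mm
CR = 3760.52631579 * 305 = 1146960.53 C/s


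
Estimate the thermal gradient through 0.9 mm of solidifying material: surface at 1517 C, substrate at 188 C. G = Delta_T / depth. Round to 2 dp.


G = (1517-188)/0.9 = 1476.67 C/mm


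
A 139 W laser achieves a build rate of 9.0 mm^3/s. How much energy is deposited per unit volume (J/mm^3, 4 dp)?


SE = 139 / 9.0 = 15.4444 J/mm^3


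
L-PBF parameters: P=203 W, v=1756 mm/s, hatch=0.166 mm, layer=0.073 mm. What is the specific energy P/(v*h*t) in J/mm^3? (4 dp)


Build rate = 1756 * 0.166 * 0.073 = 21.279208 mm^3/s
SE = 203 / 21.279208 = 9.5398 J/mm^3


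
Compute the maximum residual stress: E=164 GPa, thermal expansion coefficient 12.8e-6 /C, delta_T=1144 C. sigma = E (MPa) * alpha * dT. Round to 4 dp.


sigma = 164*1000 * 12.8e-6 * 1144 = 2401.4848 MPa


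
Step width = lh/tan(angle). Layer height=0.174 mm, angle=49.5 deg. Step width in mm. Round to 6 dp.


step = 0.174 / tan(49.5) = 0.14861 mm


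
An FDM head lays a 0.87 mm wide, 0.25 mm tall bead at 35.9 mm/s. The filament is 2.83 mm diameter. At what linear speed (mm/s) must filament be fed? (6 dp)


Q = 0.87 * 0.25 * 35.9 = 7.80825 mm^3/s
A_fil = pi*(2.83/2)^2 = 6.29017535 mm^2
v_feed = 7.80825 / 6.29017535 = 1.241341 mm/s


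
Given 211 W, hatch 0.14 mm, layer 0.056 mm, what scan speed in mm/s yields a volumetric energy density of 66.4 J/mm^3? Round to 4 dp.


v = 211 / (66.4*0.14*0.056) = 405.3203 mm/s


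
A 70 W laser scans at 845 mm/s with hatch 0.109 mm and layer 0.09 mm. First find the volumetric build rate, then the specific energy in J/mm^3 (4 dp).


Build rate = 845 * 0.109 * 0.09 = 8.28945 mm^3/s
SE = 70 / 8.28945 = 8.4445 J/mm^3


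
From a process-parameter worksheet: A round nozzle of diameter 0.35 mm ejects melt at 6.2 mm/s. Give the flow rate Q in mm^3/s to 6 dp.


A = pi*(0.35/2)^2 = 0.09621128 mm^2
Q = 0.09621128 * 6.2 = 0.59651 mm^3/s


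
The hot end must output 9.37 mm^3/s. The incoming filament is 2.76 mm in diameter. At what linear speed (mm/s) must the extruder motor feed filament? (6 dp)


A = pi*(2.76/2)^2 = 5.982849
v = 9.37 / 5.982849 = 1.566143 mm/s


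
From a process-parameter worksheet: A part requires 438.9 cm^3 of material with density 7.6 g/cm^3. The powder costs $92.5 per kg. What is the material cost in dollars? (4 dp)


Mass = 438.9*7.6/1000 = 3.33564 kg
Cost = 3.33564 * 92.5 = 308.5467 $


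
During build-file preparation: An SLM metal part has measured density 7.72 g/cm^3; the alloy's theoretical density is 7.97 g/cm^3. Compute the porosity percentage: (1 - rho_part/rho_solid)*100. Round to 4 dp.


Porosity = (1-7.72/7.97)*100 = 3.1368 %


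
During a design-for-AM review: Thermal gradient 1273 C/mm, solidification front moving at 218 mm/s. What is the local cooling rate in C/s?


CR = 1273 * 218 = 277514 C/s


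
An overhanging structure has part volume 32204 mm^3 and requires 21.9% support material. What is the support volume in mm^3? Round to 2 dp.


V_support = 32204 * 0.219 = 7052.68 mm^3


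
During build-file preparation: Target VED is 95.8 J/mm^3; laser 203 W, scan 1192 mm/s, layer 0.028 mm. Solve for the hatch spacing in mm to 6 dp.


h = 203 / (95.8*1192*0.028) = 0.063489 mm


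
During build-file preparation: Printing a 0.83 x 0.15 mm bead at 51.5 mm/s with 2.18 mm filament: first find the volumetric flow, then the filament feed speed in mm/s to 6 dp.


Q = 0.83 * 0.15 * 51.5 = 6.41175 mm^3/s
A_fil = pi*(2.18/2)^2 = 3.73252623 mm^2
v_feed = 6.41175 / 3.73252623 = 1.717804 mm/s


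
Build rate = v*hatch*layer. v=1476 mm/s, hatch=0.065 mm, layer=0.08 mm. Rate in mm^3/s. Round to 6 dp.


Rate = 1476 * 0.065 * 0.08 = 7.6752 mm^3/s


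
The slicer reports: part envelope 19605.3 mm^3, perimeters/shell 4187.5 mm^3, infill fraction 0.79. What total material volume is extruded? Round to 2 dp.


V_infill = (19605.3 - 4187.5) * 0.79 = 12180.06
V_total = 4187.5 + 12180.06 = 16367.56 mm^3


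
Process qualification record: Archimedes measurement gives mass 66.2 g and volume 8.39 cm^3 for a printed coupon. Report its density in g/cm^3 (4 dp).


rho = 66.2 / 8.39 = 7.8903 g/cm^3


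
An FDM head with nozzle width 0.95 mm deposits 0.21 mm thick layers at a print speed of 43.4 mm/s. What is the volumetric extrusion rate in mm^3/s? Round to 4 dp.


Rate = 0.95 * 0.21 * 43.4 = 8.6583 mm^3/s


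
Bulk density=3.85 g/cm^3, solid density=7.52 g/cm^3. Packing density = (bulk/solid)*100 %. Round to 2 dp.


Packing = (3.85/7.52)*100 = 51.2 %


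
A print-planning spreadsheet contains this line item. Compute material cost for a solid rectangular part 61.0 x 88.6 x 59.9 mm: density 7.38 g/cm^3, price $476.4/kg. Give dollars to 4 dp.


V = 61.0 * 88.6 * 59.9 = 323735.54 mm^3 = 323.73554 cm^3
Mass = 323.73554 * 7.38 / 1000 = 2.38916829 kg
Cost = 2.38916829 * 476.4 = 1138.1998 $


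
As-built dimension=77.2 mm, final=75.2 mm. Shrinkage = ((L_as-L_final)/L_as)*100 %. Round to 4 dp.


Shrinkage = ((77.2-75.2)/77.2)*100 = 2.5907 %


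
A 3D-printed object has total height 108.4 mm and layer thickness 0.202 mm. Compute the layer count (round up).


Layers = ceil(108.4/0.202) = 537


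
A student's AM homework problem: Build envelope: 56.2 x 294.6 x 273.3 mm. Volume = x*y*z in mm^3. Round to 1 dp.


V = 56.2 * 294.6 * 273.3 = 4524896.9 mm^3


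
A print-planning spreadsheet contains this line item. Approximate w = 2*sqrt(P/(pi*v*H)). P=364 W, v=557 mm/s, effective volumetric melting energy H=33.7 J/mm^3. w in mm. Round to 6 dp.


w = 2*sqrt(364/(pi*557*33.7)) = 0.157131 mm


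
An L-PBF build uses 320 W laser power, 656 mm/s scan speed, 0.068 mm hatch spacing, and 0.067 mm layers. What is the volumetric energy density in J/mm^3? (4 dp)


E = 320 / (656*0.068*0.067) = 107.0687 J/mm^3


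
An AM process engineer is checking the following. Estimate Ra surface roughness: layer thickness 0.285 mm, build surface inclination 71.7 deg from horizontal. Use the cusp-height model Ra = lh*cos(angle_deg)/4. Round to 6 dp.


Ra = 0.285 * cos(71.7) / 4 = 0.022372 mm


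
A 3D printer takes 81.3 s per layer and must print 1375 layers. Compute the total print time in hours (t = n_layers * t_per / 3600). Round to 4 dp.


t = 1375 * 81.3 / 3600 = 31.0521 hrs


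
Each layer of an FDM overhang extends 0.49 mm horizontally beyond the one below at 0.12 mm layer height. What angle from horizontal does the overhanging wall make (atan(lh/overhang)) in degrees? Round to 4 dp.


angle = atan(0.12/0.49) = 13.7608 degrees


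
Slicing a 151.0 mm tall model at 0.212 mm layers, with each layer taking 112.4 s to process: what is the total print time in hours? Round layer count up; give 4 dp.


Layers = ceil(151.0/0.212) = 713
t = 713 * 112.4 / 3600 = 22.2614 hrs


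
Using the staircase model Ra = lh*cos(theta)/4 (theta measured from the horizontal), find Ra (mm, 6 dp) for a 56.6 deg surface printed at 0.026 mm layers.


Ra = 0.026 * cos(56.6) / 4 = 0.003578 mm


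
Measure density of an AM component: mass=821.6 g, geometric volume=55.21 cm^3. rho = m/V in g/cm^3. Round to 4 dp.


rho = 821.6 / 55.21 = 14.8814 g/cm^3


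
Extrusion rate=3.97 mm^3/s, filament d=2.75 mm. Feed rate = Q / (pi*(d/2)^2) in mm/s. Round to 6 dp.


A = pi*(2.75/2)^2 = 5.939574
v = 3.97 / 5.939574 = 0.668398 mm/s


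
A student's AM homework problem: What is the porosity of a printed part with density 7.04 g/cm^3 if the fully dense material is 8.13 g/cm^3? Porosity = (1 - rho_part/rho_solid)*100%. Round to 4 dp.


Porosity = (1-7.04/8.13)*100 = 13.4071 %


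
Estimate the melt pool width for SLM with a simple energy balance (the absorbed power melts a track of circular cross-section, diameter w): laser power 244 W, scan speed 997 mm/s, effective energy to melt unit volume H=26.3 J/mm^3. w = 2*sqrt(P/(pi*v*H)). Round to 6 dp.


w = 2*sqrt(244/(pi*997*26.3)) = 0.108849 mm


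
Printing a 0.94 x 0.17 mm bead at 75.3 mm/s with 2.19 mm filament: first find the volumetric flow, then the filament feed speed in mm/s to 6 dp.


Q = 0.94 * 0.17 * 75.3 = 12.03294 mm^3/s
A_fil = pi*(2.19/2)^2 = 3.76684813 mm^2
v_feed = 12.03294 / 3.76684813 = 3.194432 mm/s


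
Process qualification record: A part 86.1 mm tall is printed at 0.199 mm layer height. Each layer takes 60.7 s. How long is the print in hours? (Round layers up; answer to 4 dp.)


Layers = ceil(86.1/0.199) = 433
t = 433 * 60.7 / 3600 = 7.3009 hrs


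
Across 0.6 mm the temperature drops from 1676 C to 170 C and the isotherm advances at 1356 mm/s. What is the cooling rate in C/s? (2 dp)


G = (1676-170)/0.6 = 2510.0 C/mm
CR = 2510.0 * 1356 = 3403560.0 C/s


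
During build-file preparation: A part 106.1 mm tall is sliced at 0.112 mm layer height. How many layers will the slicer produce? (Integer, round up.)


Layers = ceil(106.1/0.112) = 948


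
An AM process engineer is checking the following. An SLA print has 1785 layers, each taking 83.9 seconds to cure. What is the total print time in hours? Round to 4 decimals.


t = 1785 * 83.9 / 3600 = 41.6004 hrs


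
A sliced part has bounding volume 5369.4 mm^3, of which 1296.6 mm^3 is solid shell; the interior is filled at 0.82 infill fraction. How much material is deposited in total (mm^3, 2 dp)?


V_infill = (5369.4 - 1296.6) * 0.82 = 3339.7
V_total = 1296.6 + 3339.7 = 4636.3 mm^3


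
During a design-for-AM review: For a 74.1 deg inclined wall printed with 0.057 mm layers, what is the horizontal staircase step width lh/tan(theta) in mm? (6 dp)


step = 0.057 / tan(74.1) = 0.016237 mm


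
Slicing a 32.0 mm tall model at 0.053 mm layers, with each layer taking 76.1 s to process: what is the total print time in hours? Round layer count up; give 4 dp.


Layers = ceil(32.0/0.053) = 604
t = 604 * 76.1 / 3600 = 12.7679 hrs


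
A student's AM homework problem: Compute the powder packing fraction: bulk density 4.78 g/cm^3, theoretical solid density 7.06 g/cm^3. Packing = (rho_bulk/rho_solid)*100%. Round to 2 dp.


Packing = (4.78/7.06)*100 = 67.71 %


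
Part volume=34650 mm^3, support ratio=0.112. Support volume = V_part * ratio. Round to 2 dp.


V_support = 34650 * 0.112 = 3880.8 mm^3


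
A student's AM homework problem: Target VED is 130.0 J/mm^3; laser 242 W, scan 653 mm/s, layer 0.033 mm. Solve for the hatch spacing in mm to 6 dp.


h = 242 / (130.0*653*0.033) = 0.086386 mm


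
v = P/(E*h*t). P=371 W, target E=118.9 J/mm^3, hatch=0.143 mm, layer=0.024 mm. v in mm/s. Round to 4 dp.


v = 371 / (118.9*0.143*0.024) = 909.1693 mm/s


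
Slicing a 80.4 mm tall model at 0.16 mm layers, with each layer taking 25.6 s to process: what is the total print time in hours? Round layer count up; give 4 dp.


Layers = ceil(80.4/0.16) = 503
t = 503 * 25.6 / 3600 = 3.5769 hrs


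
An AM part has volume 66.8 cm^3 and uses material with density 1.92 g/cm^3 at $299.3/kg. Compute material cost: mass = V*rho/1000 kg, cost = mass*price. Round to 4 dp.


Mass = 66.8*1.92/1000 = 0.128256 kg
Cost = 0.128256 * 299.3 = 38.387 $


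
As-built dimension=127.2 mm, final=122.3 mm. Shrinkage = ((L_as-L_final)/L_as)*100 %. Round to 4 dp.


Shrinkage = ((127.2-122.3)/127.2)*100 = 3.8522 %


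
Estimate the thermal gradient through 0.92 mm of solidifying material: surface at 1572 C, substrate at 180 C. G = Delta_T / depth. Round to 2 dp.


G = (1572-180)/0.92 = 1513.04 C/mm


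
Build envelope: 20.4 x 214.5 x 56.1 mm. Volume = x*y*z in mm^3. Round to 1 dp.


V = 20.4 * 214.5 * 56.1 = 245482.4 mm^3


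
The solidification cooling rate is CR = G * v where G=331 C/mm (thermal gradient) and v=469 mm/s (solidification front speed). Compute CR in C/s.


CR = 331 * 469 = 155239 C/s


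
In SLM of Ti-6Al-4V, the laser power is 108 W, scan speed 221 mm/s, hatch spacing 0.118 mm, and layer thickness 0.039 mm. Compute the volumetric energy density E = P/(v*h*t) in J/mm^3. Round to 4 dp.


E = 108 / (221*0.118*0.039) = 106.1903 J/mm^3


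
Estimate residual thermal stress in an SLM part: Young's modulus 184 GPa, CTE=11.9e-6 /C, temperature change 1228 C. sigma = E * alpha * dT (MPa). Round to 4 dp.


sigma = 184*1000 * 11.9e-6 * 1228 = 2688.8288 MPa


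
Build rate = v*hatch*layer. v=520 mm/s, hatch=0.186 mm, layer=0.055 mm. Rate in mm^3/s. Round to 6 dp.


Rate = 520 * 0.186 * 0.055 = 5.3196 mm^3/s


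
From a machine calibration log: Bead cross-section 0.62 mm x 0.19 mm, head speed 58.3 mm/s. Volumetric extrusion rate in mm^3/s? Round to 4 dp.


Rate = 0.62 * 0.19 * 58.3 = 6.8677 mm^3/s


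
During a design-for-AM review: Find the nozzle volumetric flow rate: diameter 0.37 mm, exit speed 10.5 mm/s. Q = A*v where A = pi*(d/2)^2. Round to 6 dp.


A = pi*(0.37/2)^2 = 0.10752101 mm^2
Q = 0.10752101 * 10.5 = 1.128971 mm^3/s


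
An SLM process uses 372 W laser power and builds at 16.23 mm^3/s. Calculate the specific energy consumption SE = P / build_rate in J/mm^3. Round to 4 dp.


SE = 372 / 16.23 = 22.9205 J/mm^3


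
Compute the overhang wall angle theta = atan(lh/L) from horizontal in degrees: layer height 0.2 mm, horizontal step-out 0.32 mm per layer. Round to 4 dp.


angle = atan(0.2/0.32) = 32.0054 degrees


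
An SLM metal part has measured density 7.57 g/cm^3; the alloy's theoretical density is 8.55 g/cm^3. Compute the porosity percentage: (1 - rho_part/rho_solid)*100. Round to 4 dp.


Porosity = (1-7.57/8.55)*100 = 11.462 %


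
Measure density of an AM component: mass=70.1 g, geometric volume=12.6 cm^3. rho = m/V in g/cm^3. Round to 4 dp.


rho = 70.1 / 12.6 = 5.5635 g/cm^3


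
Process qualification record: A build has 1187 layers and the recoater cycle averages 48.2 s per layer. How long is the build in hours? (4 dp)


t = 1187 * 48.2 / 3600 = 15.8926 hrs


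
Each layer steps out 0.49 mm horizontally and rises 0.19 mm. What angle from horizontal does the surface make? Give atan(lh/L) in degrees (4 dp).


angle = atan(0.19/0.49) = 21.1941 degrees


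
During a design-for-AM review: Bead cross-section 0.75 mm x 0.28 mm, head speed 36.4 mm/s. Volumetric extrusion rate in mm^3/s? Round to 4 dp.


Rate = 0.75 * 0.28 * 36.4 = 7.644 mm^3/s


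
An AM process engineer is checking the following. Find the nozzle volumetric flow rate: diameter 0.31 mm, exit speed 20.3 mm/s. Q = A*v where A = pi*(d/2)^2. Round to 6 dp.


A = pi*(0.31/2)^2 = 0.07547676 mm^2
Q = 0.07547676 * 20.3 = 1.532178 mm^3/s


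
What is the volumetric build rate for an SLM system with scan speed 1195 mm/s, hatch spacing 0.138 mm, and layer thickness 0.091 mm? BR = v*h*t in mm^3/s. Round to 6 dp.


Rate = 1195 * 0.138 * 0.091 = 15.00681 mm^3/s


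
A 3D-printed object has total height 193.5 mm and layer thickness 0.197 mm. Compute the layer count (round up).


Layers = ceil(193.5/0.197) = 983


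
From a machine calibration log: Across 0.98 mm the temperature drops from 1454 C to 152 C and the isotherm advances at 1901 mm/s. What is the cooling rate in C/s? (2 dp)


G = (1454-152)/0.98 = 1328.57142857 C/mm
CR = 1328.57142857 * 1901 = 2525614.29 C/s


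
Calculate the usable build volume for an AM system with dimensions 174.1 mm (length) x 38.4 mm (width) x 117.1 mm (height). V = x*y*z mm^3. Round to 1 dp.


V = 174.1 * 38.4 * 117.1 = 782865.0 mm^3


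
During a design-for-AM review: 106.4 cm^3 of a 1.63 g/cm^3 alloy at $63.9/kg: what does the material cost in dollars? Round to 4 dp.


Mass = 106.4*1.63/1000 = 0.173432 kg
Cost = 0.173432 * 63.9 = 11.0823 $


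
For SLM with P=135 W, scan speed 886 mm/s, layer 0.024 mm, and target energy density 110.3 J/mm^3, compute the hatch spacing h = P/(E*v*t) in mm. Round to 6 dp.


h = 135 / (110.3*886*0.024) = 0.057559 mm


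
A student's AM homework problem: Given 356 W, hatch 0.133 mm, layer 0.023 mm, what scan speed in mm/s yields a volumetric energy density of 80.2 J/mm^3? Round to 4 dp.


v = 356 / (80.2*0.133*0.023) = 1451.096 mm/s


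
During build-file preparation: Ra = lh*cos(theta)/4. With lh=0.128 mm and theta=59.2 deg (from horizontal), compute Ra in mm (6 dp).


Ra = 0.128 * cos(59.2) / 4 = 0.016385 mm


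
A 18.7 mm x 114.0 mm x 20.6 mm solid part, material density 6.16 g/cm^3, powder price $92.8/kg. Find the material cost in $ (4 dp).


V = 18.7 * 114.0 * 20.6 = 43915.08 mm^3 = 43.91508 cm^3
Mass = 43.91508 * 6.16 / 1000 = 0.27051689 kg
Cost = 0.27051689 * 92.8 = 25.104 $


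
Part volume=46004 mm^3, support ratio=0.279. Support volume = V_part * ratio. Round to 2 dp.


V_support = 46004 * 0.279 = 12835.12 mm^3


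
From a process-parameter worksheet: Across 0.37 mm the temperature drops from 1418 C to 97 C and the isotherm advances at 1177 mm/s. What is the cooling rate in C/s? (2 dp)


G = (1418-97)/0.37 = 3570.27027027 C/mm
CR = 3570.27027027 * 1177 = 4202208.11 C/s


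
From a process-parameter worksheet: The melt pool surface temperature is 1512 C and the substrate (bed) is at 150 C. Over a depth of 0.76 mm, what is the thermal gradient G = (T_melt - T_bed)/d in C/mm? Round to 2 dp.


G = (1512-150)/0.76 = 1792.11 C/mm


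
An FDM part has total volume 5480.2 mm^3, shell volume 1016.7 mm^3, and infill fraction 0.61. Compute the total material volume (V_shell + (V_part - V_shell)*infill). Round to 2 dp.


V_infill = (5480.2 - 1016.7) * 0.61 = 2722.74
V_total = 1016.7 + 2722.74 = 3739.44 mm^3


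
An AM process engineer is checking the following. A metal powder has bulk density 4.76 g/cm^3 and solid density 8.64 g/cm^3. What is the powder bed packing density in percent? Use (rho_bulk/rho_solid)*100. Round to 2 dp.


Packing = (4.76/8.64)*100 = 55.09 %


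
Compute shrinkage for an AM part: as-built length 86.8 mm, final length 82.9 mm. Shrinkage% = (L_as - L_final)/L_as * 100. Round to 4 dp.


Shrinkage = ((86.8-82.9)/86.8)*100 = 4.4931 %


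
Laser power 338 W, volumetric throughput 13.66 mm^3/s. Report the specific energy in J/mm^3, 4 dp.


SE = 338 / 13.66 = 24.7438 J/mm^3


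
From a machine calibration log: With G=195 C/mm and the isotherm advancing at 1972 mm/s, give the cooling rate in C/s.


CR = 195 * 1972 = 384540 C/s


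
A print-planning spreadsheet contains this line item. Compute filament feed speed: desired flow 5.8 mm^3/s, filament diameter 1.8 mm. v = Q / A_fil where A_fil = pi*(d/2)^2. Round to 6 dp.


A = pi*(1.8/2)^2 = 2.54469
v = 5.8 / 2.54469 = 2.279256 mm/s


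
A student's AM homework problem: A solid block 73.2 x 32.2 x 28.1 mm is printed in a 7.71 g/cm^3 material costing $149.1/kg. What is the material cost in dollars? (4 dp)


V = 73.2 * 32.2 * 28.1 = 66232.824 mm^3 = 66.232824 cm^3
Mass = 66.232824 * 7.71 / 1000 = 0.51065507 kg
Cost = 0.51065507 * 149.1 = 76.1387 $


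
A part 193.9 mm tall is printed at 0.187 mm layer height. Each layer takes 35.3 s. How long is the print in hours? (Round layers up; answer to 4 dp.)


Layers = ceil(193.9/0.187) = 1037
t = 1037 * 35.3 / 3600 = 10.1684 hrs


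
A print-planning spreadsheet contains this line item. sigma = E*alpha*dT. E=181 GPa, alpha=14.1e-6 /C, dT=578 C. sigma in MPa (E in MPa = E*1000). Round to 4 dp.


sigma = 181*1000 * 14.1e-6 * 578 = 1475.1138 MPa


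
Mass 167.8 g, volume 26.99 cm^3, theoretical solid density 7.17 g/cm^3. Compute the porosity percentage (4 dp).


rho_part = 167.8 / 26.99 = 6.21711745 g/cm^3
Porosity = (1 - 6.21711745/7.17)*100 = 13.2899 %


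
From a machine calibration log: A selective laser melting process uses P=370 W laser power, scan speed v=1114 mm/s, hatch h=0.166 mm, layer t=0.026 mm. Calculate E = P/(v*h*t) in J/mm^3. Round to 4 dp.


E = 370 / (1114*0.166*0.026) = 76.9547 J/mm^3


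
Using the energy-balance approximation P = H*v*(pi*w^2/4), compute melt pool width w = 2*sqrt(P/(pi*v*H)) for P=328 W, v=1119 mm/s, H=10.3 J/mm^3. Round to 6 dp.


w = 2*sqrt(328/(pi*1119*10.3)) = 0.190352 mm


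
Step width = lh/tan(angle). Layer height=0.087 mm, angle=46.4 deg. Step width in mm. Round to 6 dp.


step = 0.087 / tan(46.4) = 0.082849 mm


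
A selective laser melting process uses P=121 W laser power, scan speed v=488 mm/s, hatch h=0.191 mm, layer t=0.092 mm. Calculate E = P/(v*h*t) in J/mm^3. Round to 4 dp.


E = 121 / (488*0.191*0.092) = 14.1106 J/mm^3


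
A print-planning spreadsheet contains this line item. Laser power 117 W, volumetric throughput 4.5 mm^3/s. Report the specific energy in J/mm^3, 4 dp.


SE = 117 / 4.5 = 26.0 J/mm^3


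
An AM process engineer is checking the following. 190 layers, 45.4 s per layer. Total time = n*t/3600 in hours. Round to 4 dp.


t = 190 * 45.4 / 3600 = 2.3961 hrs


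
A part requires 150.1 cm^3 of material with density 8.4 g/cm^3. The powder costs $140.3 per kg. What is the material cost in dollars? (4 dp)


Mass = 150.1*8.4/1000 = 1.26084 kg
Cost = 1.26084 * 140.3 = 176.8959 $


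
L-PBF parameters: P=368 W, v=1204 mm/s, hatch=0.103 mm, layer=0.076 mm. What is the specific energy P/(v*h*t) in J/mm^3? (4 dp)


Build rate = 1204 * 0.103 * 0.076 = 9.424912 mm^3/s
SE = 368 / 9.424912 = 39.0455 J/mm^3


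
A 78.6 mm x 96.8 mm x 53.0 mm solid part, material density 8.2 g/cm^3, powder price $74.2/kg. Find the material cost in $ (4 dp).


V = 78.6 * 96.8 * 53.0 = 403249.44 mm^3 = 403.24944 cm^3
Mass = 403.24944 * 8.2 / 1000 = 3.30664541 kg
Cost = 3.30664541 * 74.2 = 245.3531 $


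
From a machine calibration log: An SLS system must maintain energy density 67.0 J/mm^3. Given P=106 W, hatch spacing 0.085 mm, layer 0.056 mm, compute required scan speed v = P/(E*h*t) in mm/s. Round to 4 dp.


v = 106 / (67.0*0.085*0.056) = 332.3718 mm/s


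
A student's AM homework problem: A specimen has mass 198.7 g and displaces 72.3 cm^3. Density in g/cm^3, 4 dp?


rho = 198.7 / 72.3 = 2.7483 g/cm^3


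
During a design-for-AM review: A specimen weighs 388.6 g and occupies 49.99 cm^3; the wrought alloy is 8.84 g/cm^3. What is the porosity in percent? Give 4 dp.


rho_part = 388.6 / 49.99 = 7.77355471 g/cm^3
Porosity = (1 - 7.77355471/8.84)*100 = 12.0639 %


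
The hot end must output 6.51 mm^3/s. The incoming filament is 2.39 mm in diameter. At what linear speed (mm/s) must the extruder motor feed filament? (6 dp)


A = pi*(2.39/2)^2 = 4.486273
v = 6.51 / 4.486273 = 1.451093 mm/s


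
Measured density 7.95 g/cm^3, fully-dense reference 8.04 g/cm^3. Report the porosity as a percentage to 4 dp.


Porosity = (1-7.95/8.04)*100 = 1.1194 %


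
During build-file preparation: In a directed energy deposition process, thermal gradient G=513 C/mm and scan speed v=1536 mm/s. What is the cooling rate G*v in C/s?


CR = 513 * 1536 = 787968 C/s


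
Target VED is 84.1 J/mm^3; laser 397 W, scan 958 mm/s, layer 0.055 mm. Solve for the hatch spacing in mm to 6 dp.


h = 397 / (84.1*958*0.055) = 0.089591 mm


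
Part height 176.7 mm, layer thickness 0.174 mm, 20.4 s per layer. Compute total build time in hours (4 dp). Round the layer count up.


Layers = ceil(176.7/0.174) = 1016
t = 1016 * 20.4 / 3600 = 5.7573 hrs


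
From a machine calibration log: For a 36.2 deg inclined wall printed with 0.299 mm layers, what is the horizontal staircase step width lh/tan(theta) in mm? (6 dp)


step = 0.299 / tan(36.2) = 0.408532 mm


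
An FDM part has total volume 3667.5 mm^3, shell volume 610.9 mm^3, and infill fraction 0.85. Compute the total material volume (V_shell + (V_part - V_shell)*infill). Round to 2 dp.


V_infill = (3667.5 - 610.9) * 0.85 = 2598.11
V_total = 610.9 + 2598.11 = 3209.01 mm^3


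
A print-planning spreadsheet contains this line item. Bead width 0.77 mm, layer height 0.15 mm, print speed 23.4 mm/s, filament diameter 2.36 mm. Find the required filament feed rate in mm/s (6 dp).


Q = 0.77 * 0.15 * 23.4 = 2.7027 mm^3/s
A_fil = pi*(2.36/2)^2 = 4.37435361 mm^2
v_feed = 2.7027 / 4.37435361 = 0.617851 mm/s


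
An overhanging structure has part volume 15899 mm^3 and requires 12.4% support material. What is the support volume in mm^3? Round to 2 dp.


V_support = 15899 * 0.124 = 1971.48 mm^3


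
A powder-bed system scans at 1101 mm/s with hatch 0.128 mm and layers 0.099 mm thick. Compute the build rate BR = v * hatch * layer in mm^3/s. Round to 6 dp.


Rate = 1101 * 0.128 * 0.099 = 13.951872 mm^3/s


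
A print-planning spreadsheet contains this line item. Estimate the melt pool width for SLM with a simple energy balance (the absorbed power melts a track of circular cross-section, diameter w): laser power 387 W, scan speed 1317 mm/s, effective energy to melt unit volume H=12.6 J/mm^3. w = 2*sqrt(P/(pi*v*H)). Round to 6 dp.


w = 2*sqrt(387/(pi*1317*12.6)) = 0.172319 mm


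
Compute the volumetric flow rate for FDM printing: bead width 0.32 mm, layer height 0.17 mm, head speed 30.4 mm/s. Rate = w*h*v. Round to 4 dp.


Rate = 0.32 * 0.17 * 30.4 = 1.6538 mm^3/s


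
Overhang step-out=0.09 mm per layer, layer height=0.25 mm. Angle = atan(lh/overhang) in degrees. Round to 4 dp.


angle = atan(0.25/0.09) = 70.2011 degrees


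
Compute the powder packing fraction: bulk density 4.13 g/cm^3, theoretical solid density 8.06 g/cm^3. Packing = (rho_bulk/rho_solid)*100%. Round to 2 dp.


Packing = (4.13/8.06)*100 = 51.24 %


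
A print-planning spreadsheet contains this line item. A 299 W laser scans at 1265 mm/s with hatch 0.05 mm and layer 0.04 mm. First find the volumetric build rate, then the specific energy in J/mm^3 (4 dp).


Build rate = 1265 * 0.05 * 0.04 = 2.53 mm^3/s
SE = 299 / 2.53 = 118.1818 J/mm^3


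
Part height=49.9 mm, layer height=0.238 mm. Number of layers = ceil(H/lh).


Layers = ceil(49.9/0.238) = 210


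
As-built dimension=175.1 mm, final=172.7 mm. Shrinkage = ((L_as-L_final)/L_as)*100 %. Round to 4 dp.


Shrinkage = ((175.1-172.7)/175.1)*100 = 1.3706 %


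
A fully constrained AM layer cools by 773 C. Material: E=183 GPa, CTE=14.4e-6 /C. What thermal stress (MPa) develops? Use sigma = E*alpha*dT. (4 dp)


sigma = 183*1000 * 14.4e-6 * 773 = 2037.0096 MPa


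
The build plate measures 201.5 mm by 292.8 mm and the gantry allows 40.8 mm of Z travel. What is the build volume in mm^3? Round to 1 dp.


V = 201.5 * 292.8 * 40.8 = 2407167.4 mm^3


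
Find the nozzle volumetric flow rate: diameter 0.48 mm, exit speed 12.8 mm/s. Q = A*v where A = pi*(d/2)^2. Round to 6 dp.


A = pi*(0.48/2)^2 = 0.18095574 mm^2
Q = 0.18095574 * 12.8 = 2.316233 mm^3/s


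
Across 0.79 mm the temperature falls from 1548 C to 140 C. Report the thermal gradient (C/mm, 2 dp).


G = (1548-140)/0.79 = 1782.28 C/mm


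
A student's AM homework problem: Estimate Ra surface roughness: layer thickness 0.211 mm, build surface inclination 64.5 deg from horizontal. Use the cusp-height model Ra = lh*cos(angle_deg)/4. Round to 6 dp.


Ra = 0.211 * cos(64.5) / 4 = 0.022709 mm


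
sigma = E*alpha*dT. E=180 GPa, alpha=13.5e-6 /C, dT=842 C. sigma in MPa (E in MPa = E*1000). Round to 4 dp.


sigma = 180*1000 * 13.5e-6 * 842 = 2046.06 MPa


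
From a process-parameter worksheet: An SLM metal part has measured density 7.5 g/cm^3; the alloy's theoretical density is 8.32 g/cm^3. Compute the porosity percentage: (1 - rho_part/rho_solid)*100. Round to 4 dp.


Porosity = (1-7.5/8.32)*100 = 9.8558 %


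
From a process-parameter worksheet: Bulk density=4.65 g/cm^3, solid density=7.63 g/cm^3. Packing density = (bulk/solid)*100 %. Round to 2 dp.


Packing = (4.65/7.63)*100 = 60.94 %


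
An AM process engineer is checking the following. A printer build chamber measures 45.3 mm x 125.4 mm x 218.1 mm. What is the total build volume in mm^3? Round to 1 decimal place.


V = 45.3 * 125.4 * 218.1 = 1238943.2 mm^3


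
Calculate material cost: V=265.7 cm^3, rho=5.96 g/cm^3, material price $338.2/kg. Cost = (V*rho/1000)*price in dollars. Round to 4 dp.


Mass = 265.7*5.96/1000 = 1.583572 kg
Cost = 1.583572 * 338.2 = 535.5641 $


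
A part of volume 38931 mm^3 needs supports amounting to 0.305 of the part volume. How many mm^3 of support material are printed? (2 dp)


V_support = 38931 * 0.305 = 11873.96 mm^3


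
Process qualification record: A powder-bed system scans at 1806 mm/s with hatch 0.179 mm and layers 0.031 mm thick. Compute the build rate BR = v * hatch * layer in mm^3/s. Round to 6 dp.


Rate = 1806 * 0.179 * 0.031 = 10.021494 mm^3/s


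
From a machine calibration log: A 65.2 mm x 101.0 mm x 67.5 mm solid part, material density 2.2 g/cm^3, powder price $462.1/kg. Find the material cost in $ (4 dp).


V = 65.2 * 101.0 * 67.5 = 444501.0 mm^3 = 444.501 cm^3
Mass = 444.501 * 2.2 / 1000 = 0.9779022 kg
Cost = 0.9779022 * 462.1 = 451.8886 $


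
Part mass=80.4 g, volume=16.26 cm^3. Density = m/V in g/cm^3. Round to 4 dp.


rho = 80.4 / 16.26 = 4.9446 g/cm^3


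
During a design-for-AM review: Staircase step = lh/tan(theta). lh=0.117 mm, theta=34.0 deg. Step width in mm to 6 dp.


step = 0.117 / tan(34.0) = 0.17346 mm


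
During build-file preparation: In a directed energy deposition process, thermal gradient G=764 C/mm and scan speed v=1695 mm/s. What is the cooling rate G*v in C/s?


CR = 764 * 1695 = 1294980 C/s


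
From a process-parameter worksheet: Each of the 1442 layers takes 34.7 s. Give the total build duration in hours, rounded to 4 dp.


t = 1442 * 34.7 / 3600 = 13.8993 hrs


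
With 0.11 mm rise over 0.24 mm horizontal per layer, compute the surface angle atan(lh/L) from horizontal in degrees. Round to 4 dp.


angle = atan(0.11/0.24) = 24.6236 degrees


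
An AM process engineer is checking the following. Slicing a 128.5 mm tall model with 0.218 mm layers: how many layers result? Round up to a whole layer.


Layers = ceil(128.5/0.218) = 590


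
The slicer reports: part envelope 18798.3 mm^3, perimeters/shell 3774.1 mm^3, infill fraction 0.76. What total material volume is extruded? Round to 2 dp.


V_infill = (18798.3 - 3774.1) * 0.76 = 11418.39
V_total = 3774.1 + 11418.39 = 15192.49 mm^3


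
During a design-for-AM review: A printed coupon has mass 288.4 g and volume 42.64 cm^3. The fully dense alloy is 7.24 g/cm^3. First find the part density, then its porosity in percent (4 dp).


rho_part = 288.4 / 42.64 = 6.76360225 g/cm^3
Porosity = (1 - 6.76360225/7.24)*100 = 6.5801 %


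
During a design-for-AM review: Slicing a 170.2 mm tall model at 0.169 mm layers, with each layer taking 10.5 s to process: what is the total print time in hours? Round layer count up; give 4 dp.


Layers = ceil(170.2/0.169) = 1008
t = 1008 * 10.5 / 3600 = 2.94 hrs


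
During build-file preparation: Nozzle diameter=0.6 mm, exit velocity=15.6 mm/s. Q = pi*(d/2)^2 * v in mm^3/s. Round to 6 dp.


A = pi*(0.6/2)^2 = 0.28274334 mm^2
Q = 0.28274334 * 15.6 = 4.410796 mm^3/s


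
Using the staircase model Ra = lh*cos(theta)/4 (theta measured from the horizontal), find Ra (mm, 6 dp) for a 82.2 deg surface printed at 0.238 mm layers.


Ra = 0.238 * cos(82.2) / 4 = 0.008075 mm
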